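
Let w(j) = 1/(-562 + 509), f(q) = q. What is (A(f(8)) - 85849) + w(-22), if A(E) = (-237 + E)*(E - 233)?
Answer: -1819173/53 ≈ -34324.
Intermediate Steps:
w(j) = -1/53 (w(j) = 1/(-53) = -1/53)
A(E) = (-237 + E)*(-233 + E)
(A(f(8)) - 85849) + w(-22) = ((55221 + 8² - 470*8) - 85849) - 1/53 = ((55221 + 64 - 3760) - 85849) - 1/53 = (51525 - 85849) - 1/53 = -34324 - 1/53 = -1819173/53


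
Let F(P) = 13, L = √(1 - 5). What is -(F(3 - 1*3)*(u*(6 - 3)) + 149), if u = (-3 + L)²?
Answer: -344 + 468*I ≈ -344.0 + 468.0*I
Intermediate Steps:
L = 2*I (L = √(-4) = 2*I ≈ 2.0*I)
u = (-3 + 2*I)² ≈ 5.0 - 12.0*I
-(F(3 - 1*3)*(u*(6 - 3)) + 149) = -(13*((5 - 12*I)*(6 - 3)) + 149) = -(13*((5 - 12*I)*3) + 149) = -(13*(15 - 36*I) + 149) = -((195 - 468*I) + 149) = -(344 - 468*I) = -344 + 468*I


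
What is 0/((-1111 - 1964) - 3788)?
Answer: 0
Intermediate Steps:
0/((-1111 - 1964) - 3788) = 0/(-3075 - 3788) = 0/(-6863) = -1/6863*0 = 0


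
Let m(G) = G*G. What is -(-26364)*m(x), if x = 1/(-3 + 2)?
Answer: 26364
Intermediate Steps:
x = -1 (x = 1/(-1) = -1)
m(G) = G²
-(-26364)*m(x) = -(-26364)*(-1)² = -(-26364) = -338*(-78) = 26364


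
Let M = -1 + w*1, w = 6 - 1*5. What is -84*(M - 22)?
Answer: 1848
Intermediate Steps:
w = 1 (w = 6 - 5 = 1)
M = 0 (M = -1 + 1*1 = -1 + 1 = 0)
-84*(M - 22) = -84*(0 - 22) = -84*(-22) = 1848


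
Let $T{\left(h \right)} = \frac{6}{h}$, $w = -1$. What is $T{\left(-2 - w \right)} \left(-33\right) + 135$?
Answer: $333$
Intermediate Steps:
$T{\left(-2 - w \right)} \left(-33\right) + 135 = \frac{6}{-2 - -1} \left(-33\right) + 135 = \frac{6}{-2 + 1} \left(-33\right) + 135 = \frac{6}{-1} \left(-33\right) + 135 = 6 \left(-1\right) \left(-33\right) + 135 = \left(-6\right) \left(-33\right) + 135 = 198 + 135 = 333$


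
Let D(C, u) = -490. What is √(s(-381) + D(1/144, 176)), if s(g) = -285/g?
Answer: 17*I*√27305/127 ≈ 22.119*I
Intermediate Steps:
√(s(-381) + D(1/144, 176)) = √(-285/(-381) - 490) = √(-285*(-1/381) - 490) = √(95/127 - 490) = √(-62135/127) = 17*I*√27305/127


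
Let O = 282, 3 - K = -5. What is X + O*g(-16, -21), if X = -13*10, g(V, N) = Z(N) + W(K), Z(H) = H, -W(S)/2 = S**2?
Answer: -42148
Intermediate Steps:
K = 8 (K = 3 - 1*(-5) = 3 + 5 = 8)
W(S) = -2*S**2
g(V, N) = -128 + N (g(V, N) = N - 2*8**2 = N - 2*64 = N - 128 = -128 + N)
X = -130
X + O*g(-16, -21) = -130 + 282*(-128 - 21) = -130 + 282*(-149) = -130 - 42018 = -42148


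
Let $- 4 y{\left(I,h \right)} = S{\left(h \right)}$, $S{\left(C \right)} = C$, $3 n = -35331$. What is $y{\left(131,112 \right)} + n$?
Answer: $-11805$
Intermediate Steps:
$n = -11777$ ($n = \frac{1}{3} \left(-35331\right) = -11777$)
$y{\left(I,h \right)} = - \frac{h}{4}$
$y{\left(131,112 \right)} + n = \left(- \frac{1}{4}\right) 112 - 11777 = -28 - 11777 = -11805$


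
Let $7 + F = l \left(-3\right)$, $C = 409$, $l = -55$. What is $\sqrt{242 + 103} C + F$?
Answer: $158 + 409 \sqrt{345} \approx 7754.8$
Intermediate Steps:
$F = 158$ ($F = -7 - -165 = -7 + 165 = 158$)
$\sqrt{242 + 103} C + F = \sqrt{242 + 103} \cdot 409 + 158 = \sqrt{345} \cdot 409 + 158 = 409 \sqrt{345} + 158 = 158 + 409 \sqrt{345}$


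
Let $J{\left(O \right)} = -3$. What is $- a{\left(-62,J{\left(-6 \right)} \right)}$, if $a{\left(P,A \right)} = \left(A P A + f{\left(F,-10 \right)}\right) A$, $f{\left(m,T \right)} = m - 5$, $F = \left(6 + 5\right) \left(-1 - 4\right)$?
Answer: $-1854$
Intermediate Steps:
$F = -55$ ($F = 11 \left(-5\right) = -55$)
$f{\left(m,T \right)} = -5 + m$
$a{\left(P,A \right)} = A \left(-60 + P A^{2}\right)$ ($a{\left(P,A \right)} = \left(A P A - 60\right) A = \left(P A^{2} - 60\right) A = \left(-60 + P A^{2}\right) A = A \left(-60 + P A^{2}\right)$)
$- a{\left(-62,J{\left(-6 \right)} \right)} = - \left(-3\right) \left(-60 - 62 \left(-3\right)^{2}\right) = - \left(-3\right) \left(-60 - 558\right) = - \left(-3\right) \left(-618\right) = \left(-1\right) 1854 = -1854$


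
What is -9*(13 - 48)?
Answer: 315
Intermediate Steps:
-9*(13 - 48) = -9*(-35) = 315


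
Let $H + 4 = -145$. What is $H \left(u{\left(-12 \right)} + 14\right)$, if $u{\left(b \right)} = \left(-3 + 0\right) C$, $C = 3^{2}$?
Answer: $1937$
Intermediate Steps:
$C = 9$
$u{\left(b \right)} = -27$ ($u{\left(b \right)} = \left(-3 + 0\right) 9 = \left(-3\right) 9 = -27$)
$H = -149$ ($H = -4 - 145 = -149$)
$H \left(u{\left(-12 \right)} + 14\right) = - 149 \left(-27 + 14\right) = \left(-149\right) \left(-13\right) = 1937$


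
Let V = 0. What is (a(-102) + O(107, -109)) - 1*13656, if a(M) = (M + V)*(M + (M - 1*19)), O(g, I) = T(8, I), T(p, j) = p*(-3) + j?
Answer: 8957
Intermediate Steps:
T(p, j) = j - 3*p (T(p, j) = -3*p + j = j - 3*p)
O(g, I) = -24 + I (O(g, I) = I - 3*8 = I - 24 = -24 + I)
a(M) = M*(-19 + 2*M) (a(M) = (M + 0)*(M + (M - 1*19)) = M*(M + (M - 19)) = M*(M + (-19 + M)) = M*(-19 + 2*M))
(a(-102) + O(107, -109)) - 1*13656 = (-102*(-19 + 2*(-102)) + (-24 - 109)) - 1*13656 = (-102*(-19 - 204) - 133) - 13656 = (-102*(-223) - 133) - 13656 = (22746 - 133) - 13656 = 22613 - 13656 = 8957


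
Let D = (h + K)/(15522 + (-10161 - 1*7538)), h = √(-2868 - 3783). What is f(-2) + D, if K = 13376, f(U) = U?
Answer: -17730/2177 - 3*I*√739/2177 ≈ -8.1442 - 0.037462*I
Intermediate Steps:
h = 3*I*√739 (h = √(-6651) = 3*I*√739 ≈ 81.554*I)
D = -13376/2177 - 3*I*√739/2177 (D = (3*I*√739 + 13376)/(15522 + (-10161 - 1*7538)) = (13376 + 3*I*√739)/(15522 + (-10161 - 7538)) = (13376 + 3*I*√739)/(15522 - 17699) = (13376 + 3*I*√739)/(-2177) = (13376 + 3*I*√739)*(-1/2177) = -13376/2177 - 3*I*√739/2177 ≈ -6.1442 - 0.037462*I)
f(-2) + D = -2 + (-13376/2177 - 3*I*√739/2177) = -17730/2177 - 3*I*√739/2177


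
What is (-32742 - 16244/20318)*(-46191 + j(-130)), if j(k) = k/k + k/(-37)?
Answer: 568438413490000/375883 ≈ 1.5123e+9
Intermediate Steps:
j(k) = 1 - k/37 (j(k) = 1 + k*(-1/37) = 1 - k/37)
(-32742 - 16244/20318)*(-46191 + j(-130)) = (-32742 - 16244/20318)*(-46191 + (1 - 1/37*(-130))) = (-32742 - 16244*1/20318)*(-46191 + (1 + 130/37)) = (-32742 - 8122/10159)*(-46191 + 167/37) = -332634100/10159*(-1708900/37) = 568438413490000/375883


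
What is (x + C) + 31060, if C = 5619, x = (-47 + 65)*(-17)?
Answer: 36373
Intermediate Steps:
x = -306 (x = 18*(-17) = -306)
(x + C) + 31060 = (-306 + 5619) + 31060 = 5313 + 31060 = 36373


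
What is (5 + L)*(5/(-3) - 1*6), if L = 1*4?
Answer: -69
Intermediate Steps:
L = 4
(5 + L)*(5/(-3) - 1*6) = (5 + 4)*(5/(-3) - 1*6) = 9*(5*(-1/3) - 6) = 9*(-5/3 - 6) = 9*(-23/3) = -69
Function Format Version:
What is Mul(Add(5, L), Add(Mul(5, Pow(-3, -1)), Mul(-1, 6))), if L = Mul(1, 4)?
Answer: -69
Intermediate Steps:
L = 4
Mul(Add(5, L), Add(Mul(5, Pow(-3, -1)), Mul(-1, 6))) = Mul(Add(5, 4), Add(Mul(5, Pow(-3, -1)), Mul(-1, 6))) = Mul(9, Add(Mul(5, Rational(-1, 3)), -6)) = Mul(9, Add(Rational(-5, 3), -6)) = Mul(9, Rational(-23, 3)) = -69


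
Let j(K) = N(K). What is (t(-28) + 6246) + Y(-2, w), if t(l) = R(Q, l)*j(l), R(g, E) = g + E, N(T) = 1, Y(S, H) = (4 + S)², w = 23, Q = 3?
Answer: 6225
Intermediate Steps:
j(K) = 1
R(g, E) = E + g
t(l) = 3 + l (t(l) = (l + 3)*1 = (3 + l)*1 = 3 + l)
(t(-28) + 6246) + Y(-2, w) = ((3 - 28) + 6246) + (4 - 2)² = (-25 + 6246) + 2² = 6221 + 4 = 6225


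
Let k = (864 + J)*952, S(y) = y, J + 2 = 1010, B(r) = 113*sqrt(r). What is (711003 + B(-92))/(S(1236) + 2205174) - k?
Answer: -1310713210679/735470 + 113*I*sqrt(23)/1103205 ≈ -1.7821e+6 + 0.00049123*I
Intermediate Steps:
J = 1008 (J = -2 + 1010 = 1008)
k = 1782144 (k = (864 + 1008)*952 = 1872*952 = 1782144)
(711003 + B(-92))/(S(1236) + 2205174) - k = (711003 + 113*sqrt(-92))/(1236 + 2205174) - 1*1782144 = (711003 + 113*(2*I*sqrt(23)))/2206410 - 1782144 = (711003 + 226*I*sqrt(23))*(1/2206410) - 1782144 = (237001/735470 + 113*I*sqrt(23)/1103205) - 1782144 = -1310713210679/735470 + 113*I*sqrt(23)/1103205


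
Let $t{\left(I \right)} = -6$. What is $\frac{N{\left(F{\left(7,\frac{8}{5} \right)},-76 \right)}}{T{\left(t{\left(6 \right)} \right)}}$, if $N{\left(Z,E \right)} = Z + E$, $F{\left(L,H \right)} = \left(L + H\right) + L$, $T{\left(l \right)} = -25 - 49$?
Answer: $\frac{151}{185} \approx 0.81622$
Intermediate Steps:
$T{\left(l \right)} = -74$ ($T{\left(l \right)} = -25 - 49 = -74$)
$F{\left(L,H \right)} = H + 2 L$ ($F{\left(L,H \right)} = \left(H + L\right) + L = H + 2 L$)
$N{\left(Z,E \right)} = E + Z$
$\frac{N{\left(F{\left(7,\frac{8}{5} \right)},-76 \right)}}{T{\left(t{\left(6 \right)} \right)}} = \frac{-76 + \left(\frac{8}{5} + 2 \cdot 7\right)}{-74} = \left(-76 + \left(8 \cdot \frac{1}{5} + 14\right)\right) \left(- \frac{1}{74}\right) = \left(-76 + \left(\frac{8}{5} + 14\right)\right) \left(- \frac{1}{74}\right) = \left(-76 + \frac{78}{5}\right) \left(- \frac{1}{74}\right) = \left(- \frac{302}{5}\right) \left(- \frac{1}{74}\right) = \frac{151}{185}$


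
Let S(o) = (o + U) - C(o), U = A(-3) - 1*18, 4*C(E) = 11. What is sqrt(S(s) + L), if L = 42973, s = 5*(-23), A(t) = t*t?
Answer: sqrt(171385)/2 ≈ 206.99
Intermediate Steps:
A(t) = t**2
s = -115
C(E) = 11/4 (C(E) = (1/4)*11 = 11/4)
U = -9 (U = (-3)**2 - 1*18 = 9 - 18 = -9)
S(o) = -47/4 + o (S(o) = (o - 9) - 1*11/4 = (-9 + o) - 11/4 = -47/4 + o)
sqrt(S(s) + L) = sqrt((-47/4 - 115) + 42973) = sqrt(-507/4 + 42973) = sqrt(171385/4) = sqrt(171385)/2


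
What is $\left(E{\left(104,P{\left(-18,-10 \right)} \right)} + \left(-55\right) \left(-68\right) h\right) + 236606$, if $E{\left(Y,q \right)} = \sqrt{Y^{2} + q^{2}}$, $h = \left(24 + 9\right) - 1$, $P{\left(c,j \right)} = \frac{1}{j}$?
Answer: $356286 + \frac{\sqrt{1081601}}{10} \approx 3.5639 \cdot 10^{5}$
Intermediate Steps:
$h = 32$ ($h = 33 - 1 = 32$)
$\left(E{\left(104,P{\left(-18,-10 \right)} \right)} + \left(-55\right) \left(-68\right) h\right) + 236606 = \left(\sqrt{104^{2} + \left(\frac{1}{-10}\right)^{2}} + \left(-55\right) \left(-68\right) 32\right) + 236606 = \left(\sqrt{10816 + \left(- \frac{1}{10}\right)^{2}} + 3740 \cdot 32\right) + 236606 = \left(\sqrt{10816 + \frac{1}{100}} + 119680\right) + 236606 = \left(\sqrt{\frac{1081601}{100}} + 119680\right) + 236606 = \left(\frac{\sqrt{1081601}}{10} + 119680\right) + 236606 = \left(119680 + \frac{\sqrt{1081601}}{10}\right) + 236606 = 356286 + \frac{\sqrt{1081601}}{10}$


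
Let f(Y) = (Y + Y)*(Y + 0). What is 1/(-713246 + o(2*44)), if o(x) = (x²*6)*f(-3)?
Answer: 1/123106 ≈ 8.1231e-6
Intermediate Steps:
f(Y) = 2*Y² (f(Y) = (2*Y)*Y = 2*Y²)
o(x) = 108*x² (o(x) = (x²*6)*(2*(-3)²) = (6*x²)*(2*9) = (6*x²)*18 = 108*x²)
1/(-713246 + o(2*44)) = 1/(-713246 + 108*(2*44)²) = 1/(-713246 + 108*88²) = 1/(-713246 + 108*7744) = 1/(-713246 + 836352) = 1/123106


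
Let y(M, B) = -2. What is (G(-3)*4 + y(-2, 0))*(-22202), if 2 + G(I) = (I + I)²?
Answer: -2975068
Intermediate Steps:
G(I) = -2 + 4*I² (G(I) = -2 + (I + I)² = -2 + (2*I)² = -2 + 4*I²)
(G(-3)*4 + y(-2, 0))*(-22202) = ((-2 + 4*(-3)²)*4 - 2)*(-22202) = ((-2 + 4*9)*4 - 2)*(-22202) = ((-2 + 36)*4 - 2)*(-22202) = (34*4 - 2)*(-22202) = (136 - 2)*(-22202) = 134*(-22202) = -2975068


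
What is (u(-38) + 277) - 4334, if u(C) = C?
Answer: -4095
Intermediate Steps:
(u(-38) + 277) - 4334 = (-38 + 277) - 4334 = 239 - 4334 = -4095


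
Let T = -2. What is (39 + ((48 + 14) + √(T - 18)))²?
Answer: 10181 + 404*I*√5 ≈ 10181.0 + 903.37*I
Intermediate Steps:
(39 + ((48 + 14) + √(T - 18)))² = (39 + ((48 + 14) + √(-2 - 18)))² = (39 + (62 + √(-20)))² = (39 + (62 + 2*I*√5))² = (101 + 2*I*√5)²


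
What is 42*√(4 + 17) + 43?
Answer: 43 + 42*√21 ≈ 235.47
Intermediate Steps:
42*√(4 + 17) + 43 = 42*√21 + 43 = 43 + 42*√21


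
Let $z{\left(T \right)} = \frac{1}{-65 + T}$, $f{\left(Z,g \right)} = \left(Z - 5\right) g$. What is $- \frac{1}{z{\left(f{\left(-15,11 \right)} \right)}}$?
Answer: $285$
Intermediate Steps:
$f{\left(Z,g \right)} = g \left(-5 + Z\right)$ ($f{\left(Z,g \right)} = \left(-5 + Z\right) g = g \left(-5 + Z\right)$)
$- \frac{1}{z{\left(f{\left(-15,11 \right)} \right)}} = - \frac{1}{\frac{1}{-65 + 11 \left(-5 - 15\right)}} = - \frac{1}{\frac{1}{-65 + 11 \left(-20\right)}} = - \frac{1}{\frac{1}{-65 - 220}} = - \frac{1}{\frac{1}{-285}} = - \frac{1}{- \frac{1}{285}} = \left(-1\right) \left(-285\right) = 285$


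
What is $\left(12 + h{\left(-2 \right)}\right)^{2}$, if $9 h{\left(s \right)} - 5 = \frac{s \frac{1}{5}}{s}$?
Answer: $\frac{320356}{2025} \approx 158.2$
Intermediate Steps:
$h{\left(s \right)} = \frac{26}{45}$ ($h{\left(s \right)} = \frac{5}{9} + \frac{\frac{s}{5} \frac{1}{s}}{9} = \frac{5}{9} + \frac{1}{9} \cdot \frac{1}{5} = \frac{5}{9} + \frac{1}{45} = \frac{26}{45}$)
$\left(12 + h{\left(-2 \right)}\right)^{2} = \left(12 + \frac{26}{45}\right)^{2} = \left(\frac{566}{45}\right)^{2} = \frac{320356}{2025}$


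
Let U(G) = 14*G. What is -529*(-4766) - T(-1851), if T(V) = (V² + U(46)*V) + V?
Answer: 288908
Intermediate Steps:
T(V) = V² + 645*V (T(V) = (V² + (14*46)*V) + V = (V² + 644*V) + V = V² + 645*V)
-529*(-4766) - T(-1851) = -529*(-4766) - (-1851)*(645 - 1851) = 2521214 - (-1851)*(-1206) = 2521214 - 1*2232306 = 2521214 - 2232306 = 288908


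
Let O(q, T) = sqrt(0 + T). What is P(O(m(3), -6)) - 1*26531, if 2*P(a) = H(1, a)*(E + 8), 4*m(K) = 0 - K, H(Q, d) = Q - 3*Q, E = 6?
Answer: -26545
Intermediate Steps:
H(Q, d) = -2*Q
m(K) = -K/4 (m(K) = (0 - K)/4 = (-K)/4 = -K/4)
O(q, T) = sqrt(T)
P(a) = -14 (P(a) = ((-2*1)*(6 + 8))/2 = (-2*14)/2 = (1/2)*(-28) = -14)
P(O(m(3), -6)) - 1*26531 = -14 - 1*26531 = -14 - 26531 = -26545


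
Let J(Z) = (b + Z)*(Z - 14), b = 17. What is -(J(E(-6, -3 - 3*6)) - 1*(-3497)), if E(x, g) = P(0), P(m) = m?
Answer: -3259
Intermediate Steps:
E(x, g) = 0
J(Z) = (-14 + Z)*(17 + Z) (J(Z) = (17 + Z)*(Z - 14) = (17 + Z)*(-14 + Z) = (-14 + Z)*(17 + Z))
-(J(E(-6, -3 - 3*6)) - 1*(-3497)) = -((-238 + 0**2 + 3*0) - 1*(-3497)) = -((-238 + 0 + 0) + 3497) = -(-238 + 3497) = -1*3259 = -3259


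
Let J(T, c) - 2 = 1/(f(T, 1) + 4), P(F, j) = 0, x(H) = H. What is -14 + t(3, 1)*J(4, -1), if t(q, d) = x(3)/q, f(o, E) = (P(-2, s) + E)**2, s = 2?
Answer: -59/5 ≈ -11.800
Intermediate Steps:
f(o, E) = E**2 (f(o, E) = (0 + E)**2 = E**2)
t(q, d) = 3/q
J(T, c) = 11/5 (J(T, c) = 2 + 1/(1**2 + 4) = 2 + 1/(1 + 4) = 2 + 1/5 = 11/5)
-14 + t(3, 1)*J(4, -1) = -14 + (3/3)*(11/5) = -14 + (3*(1/3))*(11/5) = -14 + 1*(11/5) = -14 + 11/5 = -59/5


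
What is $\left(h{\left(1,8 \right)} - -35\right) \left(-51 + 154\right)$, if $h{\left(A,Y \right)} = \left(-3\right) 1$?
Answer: $3296$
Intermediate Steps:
$h{\left(A,Y \right)} = -3$
$\left(h{\left(1,8 \right)} - -35\right) \left(-51 + 154\right) = \left(-3 - -35\right) \left(-51 + 154\right) = \left(-3 + 35\right) 103 = 32 \cdot 103 = 3296$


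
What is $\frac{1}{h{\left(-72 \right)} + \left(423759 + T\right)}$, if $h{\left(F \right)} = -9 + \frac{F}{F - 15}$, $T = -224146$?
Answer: $\frac{29}{5788540} \approx 5.0099 \cdot 10^{-6}$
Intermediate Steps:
$h{\left(F \right)} = -9 + \frac{F}{-15 + F}$
$\frac{1}{h{\left(-72 \right)} + \left(423759 + T\right)} = \frac{1}{\frac{135 - -576}{-15 - 72} + \left(423759 - 224146\right)} = \frac{1}{\frac{135 + 576}{-87} + 199613} = \frac{1}{\left(- \frac{1}{87}\right) 711 + 199613} = \frac{1}{- \frac{237}{29} + 199613} = \frac{1}{\frac{5788540}{29}} = \frac{29}{5788540}$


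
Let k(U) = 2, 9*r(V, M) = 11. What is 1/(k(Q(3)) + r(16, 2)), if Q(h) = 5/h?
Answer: 9/29 ≈ 0.31034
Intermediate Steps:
r(V, M) = 11/9 (r(V, M) = (⅑)*11 = 11/9)
1/(k(Q(3)) + r(16, 2)) = 1/(2 + 11/9) = 1/(29/9) = 9/29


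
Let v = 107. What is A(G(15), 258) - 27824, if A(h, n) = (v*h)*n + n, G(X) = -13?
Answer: -386444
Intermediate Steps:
A(h, n) = n + 107*h*n (A(h, n) = (107*h)*n + n = 107*h*n + n = n + 107*h*n)
A(G(15), 258) - 27824 = 258*(1 + 107*(-13)) - 27824 = 258*(1 - 1391) - 27824 = 258*(-1390) - 27824 = -358620 - 27824 = -386444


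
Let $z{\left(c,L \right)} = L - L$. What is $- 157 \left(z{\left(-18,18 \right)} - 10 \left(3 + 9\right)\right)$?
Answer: $18840$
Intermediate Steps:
$z{\left(c,L \right)} = 0$
$- 157 \left(z{\left(-18,18 \right)} - 10 \left(3 + 9\right)\right) = - 157 \left(0 - 10 \left(3 + 9\right)\right) = - 157 \left(0 - 120\right) = \left(-157\right) \left(-120\right) = 18840$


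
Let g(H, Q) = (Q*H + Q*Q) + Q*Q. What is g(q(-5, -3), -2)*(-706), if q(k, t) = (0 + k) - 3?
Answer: -16944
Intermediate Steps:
q(k, t) = -3 + k (q(k, t) = k - 3 = -3 + k)
g(H, Q) = 2*Q² + H*Q (g(H, Q) = (H*Q + Q²) + Q² = (Q² + H*Q) + Q² = 2*Q² + H*Q)
g(q(-5, -3), -2)*(-706) = -2*((-3 - 5) + 2*(-2))*(-706) = -2*(-8 - 4)*(-706) = -2*(-12)*(-706) = 24*(-706) = -16944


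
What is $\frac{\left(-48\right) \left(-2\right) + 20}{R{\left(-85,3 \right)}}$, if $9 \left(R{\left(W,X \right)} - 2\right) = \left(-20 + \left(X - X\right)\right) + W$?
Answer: $-12$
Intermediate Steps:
$R{\left(W,X \right)} = - \frac{2}{9} + \frac{W}{9}$ ($R{\left(W,X \right)} = 2 + \frac{\left(-20 + \left(X - X\right)\right) + W}{9} = 2 + \frac{\left(-20 + 0\right) + W}{9} = 2 + \frac{-20 + W}{9} = 2 + \left(- \frac{20}{9} + \frac{W}{9}\right) = - \frac{2}{9} + \frac{W}{9}$)
$\frac{\left(-48\right) \left(-2\right) + 20}{R{\left(-85,3 \right)}} = \frac{\left(-48\right) \left(-2\right) + 20}{- \frac{2}{9} + \frac{1}{9} \left(-85\right)} = \frac{96 + 20}{- \frac{2}{9} - \frac{85}{9}} = \frac{116}{- \frac{29}{3}} = 116 \left(- \frac{3}{29}\right) = -12$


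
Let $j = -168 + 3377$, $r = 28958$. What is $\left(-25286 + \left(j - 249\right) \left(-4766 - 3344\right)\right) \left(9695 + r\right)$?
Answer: $-928865836558$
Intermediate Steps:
$j = 3209$
$\left(-25286 + \left(j - 249\right) \left(-4766 - 3344\right)\right) \left(9695 + r\right) = \left(-25286 + \left(3209 - 249\right) \left(-4766 - 3344\right)\right) \left(9695 + 28958\right) = \left(-25286 + 2960 \left(-8110\right)\right) 38653 = \left(-25286 - 24005600\right) 38653 = \left(-24030886\right) 38653 = -928865836558$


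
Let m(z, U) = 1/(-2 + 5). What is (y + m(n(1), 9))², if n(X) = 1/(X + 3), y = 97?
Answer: 85264/9 ≈ 9473.8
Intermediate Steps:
n(X) = 1/(3 + X)
m(z, U) = ⅓ (m(z, U) = 1/3 = ⅓)
(y + m(n(1), 9))² = (97 + ⅓)² = (292/3)² = 85264/9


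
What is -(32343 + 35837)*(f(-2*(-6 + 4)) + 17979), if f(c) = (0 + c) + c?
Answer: -1226353660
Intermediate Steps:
f(c) = 2*c (f(c) = c + c = 2*c)
-(32343 + 35837)*(f(-2*(-6 + 4)) + 17979) = -(32343 + 35837)*(2*(-2*(-6 + 4)) + 17979) = -68180*(2*(-2*(-2)) + 17979) = -68180*(2*4 + 17979) = -68180*(8 + 17979) = -68180*17987 = -1*1226353660 = -1226353660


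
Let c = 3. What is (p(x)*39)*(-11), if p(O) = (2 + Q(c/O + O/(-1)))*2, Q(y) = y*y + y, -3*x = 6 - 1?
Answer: -121264/75 ≈ -1616.9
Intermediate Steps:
x = -5/3 (x = -(6 - 1)/3 = -⅓*5 = -5/3 ≈ -1.6667)
Q(y) = y + y² (Q(y) = y² + y = y + y²)
p(O) = 4 + 2*(-O + 3/O)*(1 - O + 3/O) (p(O) = (2 + (3/O + O/(-1))*(1 + (3/O + O/(-1))))*2 = (2 + (3/O + O*(-1))*(1 + (3/O + O*(-1))))*2 = (2 + (3/O - O)*(1 + (3/O - O)))*2 = (2 + (-O + 3/O)*(1 + (-O + 3/O)))*2 = (2 + (-O + 3/O)*(1 - O + 3/O))*2 = 4 + 2*(-O + 3/O)*(1 - O + 3/O))
(p(x)*39)*(-11) = ((-8 - 2*(-5/3) + 2*(-5/3)² + 6/(-5/3) + 18/(-5/3)²)*39)*(-11) = ((-8 + 10/3 + 2*(25/9) + 6*(-⅗) + 18*(9/25))*39)*(-11) = ((-8 + 10/3 + 50/9 - 18/5 + 162/25)*39)*(-11) = ((848/225)*39)*(-11) = (11024/75)*(-11) = -121264/75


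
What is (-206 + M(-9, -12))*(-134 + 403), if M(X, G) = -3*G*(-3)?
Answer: -84466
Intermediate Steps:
M(X, G) = 9*G
(-206 + M(-9, -12))*(-134 + 403) = (-206 + 9*(-12))*(-134 + 403) = (-206 - 108)*269 = -314*269 = -84466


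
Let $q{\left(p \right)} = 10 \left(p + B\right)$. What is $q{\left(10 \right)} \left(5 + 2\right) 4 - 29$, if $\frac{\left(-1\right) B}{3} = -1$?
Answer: $3611$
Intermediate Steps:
$B = 3$ ($B = \left(-3\right) \left(-1\right) = 3$)
$q{\left(p \right)} = 30 + 10 p$ ($q{\left(p \right)} = 10 \left(p + 3\right) = 10 \left(3 + p\right) = 30 + 10 p$)
$q{\left(10 \right)} \left(5 + 2\right) 4 - 29 = \left(30 + 10 \cdot 10\right) \left(5 + 2\right) 4 - 29 = \left(30 + 100\right) 7 \cdot 4 - 29 = 130 \cdot 28 - 29 = 3640 - 29 = 3611$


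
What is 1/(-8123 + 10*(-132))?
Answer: -1/9443 ≈ -0.00010590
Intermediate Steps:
1/(-8123 + 10*(-132)) = 1/(-8123 - 1320) = 1/(-9443) = -1/9443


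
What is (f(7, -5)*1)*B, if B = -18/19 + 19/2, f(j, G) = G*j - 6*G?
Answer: -1625/38 ≈ -42.763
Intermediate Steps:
f(j, G) = -6*G + G*j
B = 325/38 (B = -18*1/19 + 19*(1/2) = -18/19 + 19/2 = 325/38 ≈ 8.5526)
(f(7, -5)*1)*B = (-5*(-6 + 7)*1)*(325/38) = (-5*1*1)*(325/38) = -5*1*(325/38) = -5*325/38 = -1625/38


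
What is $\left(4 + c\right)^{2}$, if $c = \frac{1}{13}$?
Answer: $\frac{2809}{169} \approx 16.621$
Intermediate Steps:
$c = \frac{1}{13} \approx 0.076923$
$\left(4 + c\right)^{2} = \left(4 + \frac{1}{13}\right)^{2} = \left(\frac{53}{13}\right)^{2} = \frac{2809}{169}$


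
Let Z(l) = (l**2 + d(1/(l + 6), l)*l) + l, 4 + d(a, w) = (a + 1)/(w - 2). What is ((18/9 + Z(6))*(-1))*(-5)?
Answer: 865/8 ≈ 108.13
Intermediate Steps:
d(a, w) = -4 + (1 + a)/(-2 + w) (d(a, w) = -4 + (a + 1)/(w - 2) = -4 + (1 + a)/(-2 + w))
Z(l) = l + l**2 + l*(9 + 1/(6 + l) - 4*l)/(-2 + l) (Z(l) = (l**2 + ((9 + 1/(l + 6) - 4*l)/(-2 + l))*l) + l = (l**2 + ((9 + 1/(6 + l) - 4*l)/(-2 + l))*l) + l = (l**2 + l*(9 + 1/(6 + l) - 4*l)/(-2 + l)) + l = l + l**2 + l*(9 + 1/(6 + l) - 4*l)/(-2 + l))
((18/9 + Z(6))*(-1))*(-5) = ((18/9 + 6*(43 + 6**2 + 6**3 - 23*6)/(-12 + 6**2 + 4*6))*(-1))*(-5) = ((18*(1/9) + 6*(43 + 36 + 216 - 138)/(-12 + 36 + 24))*(-1))*(-5) = ((2 + 6*157/48)*(-1))*(-5) = ((2 + 6*(1/48)*157)*(-1))*(-5) = ((2 + 157/8)*(-1))*(-5) = ((173/8)*(-1))*(-5) = -173/8*(-5) = 865/8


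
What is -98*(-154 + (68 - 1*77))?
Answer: 15974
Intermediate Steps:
-98*(-154 + (68 - 1*77)) = -98*(-154 + (68 - 77)) = -98*(-154 - 9) = -98*(-163) = 15974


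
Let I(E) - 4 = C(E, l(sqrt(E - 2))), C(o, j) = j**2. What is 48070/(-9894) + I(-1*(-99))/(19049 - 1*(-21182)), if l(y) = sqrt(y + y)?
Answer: -966932297/199022757 + 2*sqrt(97)/40231 ≈ -4.8579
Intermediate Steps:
l(y) = sqrt(2)*sqrt(y) (l(y) = sqrt(2*y) = sqrt(2)*sqrt(y))
I(E) = 4 + 2*sqrt(-2 + E) (I(E) = 4 + (sqrt(2)*sqrt(sqrt(E - 2)))**2 = 4 + (sqrt(2)*sqrt(sqrt(-2 + E)))**2 = 4 + (sqrt(2)*(-2 + E)**(1/4))**2 = 4 + 2*sqrt(-2 + E))
48070/(-9894) + I(-1*(-99))/(19049 - 1*(-21182)) = 48070/(-9894) + (4 + 2*sqrt(-2 - 1*(-99)))/(19049 - 1*(-21182)) = 48070*(-1/9894) + (4 + 2*sqrt(-2 + 99))/(19049 + 21182) = -24035/4947 + (4 + 2*sqrt(97))/40231 = -24035/4947 + (4 + 2*sqrt(97))*(1/40231) = -24035/4947 + (4/40231 + 2*sqrt(97)/40231) = -966932297/199022757 + 2*sqrt(97)/40231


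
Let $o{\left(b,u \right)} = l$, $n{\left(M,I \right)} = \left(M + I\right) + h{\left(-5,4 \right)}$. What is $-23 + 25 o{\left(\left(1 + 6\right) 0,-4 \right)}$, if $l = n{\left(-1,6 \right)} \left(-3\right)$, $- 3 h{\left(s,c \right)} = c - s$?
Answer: $-173$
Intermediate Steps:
$h{\left(s,c \right)} = - \frac{c}{3} + \frac{s}{3}$ ($h{\left(s,c \right)} = - \frac{c - s}{3} = - \frac{c}{3} + \frac{s}{3}$)
$n{\left(M,I \right)} = -3 + I + M$ ($n{\left(M,I \right)} = \left(M + I\right) + \left(\left(- \frac{1}{3}\right) 4 + \frac{1}{3} \left(-5\right)\right) = \left(I + M\right) - 3 = -3 + I + M$)
$l = -6$ ($l = \left(-3 + 6 - 1\right) \left(-3\right) = 2 \left(-3\right) = -6$)
$o{\left(b,u \right)} = -6$
$-23 + 25 o{\left(\left(1 + 6\right) 0,-4 \right)} = -23 + 25 \left(-6\right) = -23 - 150 = -173$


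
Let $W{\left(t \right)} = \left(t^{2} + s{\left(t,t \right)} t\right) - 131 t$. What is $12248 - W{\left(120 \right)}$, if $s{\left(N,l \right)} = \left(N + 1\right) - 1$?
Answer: $-832$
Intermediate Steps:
$s{\left(N,l \right)} = N$ ($s{\left(N,l \right)} = \left(1 + N\right) - 1 = N$)
$W{\left(t \right)} = - 131 t + 2 t^{2}$ ($W{\left(t \right)} = \left(t^{2} + t t\right) - 131 t = \left(t^{2} + t^{2}\right) - 131 t = 2 t^{2} - 131 t = - 131 t + 2 t^{2}$)
$12248 - W{\left(120 \right)} = 12248 - 120 \left(-131 + 2 \cdot 120\right) = 12248 - 120 \left(-131 + 240\right) = 12248 - 120 \cdot 109 = 12248 - 13080 = -832$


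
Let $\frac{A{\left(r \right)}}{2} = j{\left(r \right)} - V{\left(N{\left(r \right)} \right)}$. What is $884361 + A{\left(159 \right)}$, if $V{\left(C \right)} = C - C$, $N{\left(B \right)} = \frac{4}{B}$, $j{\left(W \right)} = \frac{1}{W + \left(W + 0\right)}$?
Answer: $\frac{140613400}{159} \approx 8.8436 \cdot 10^{5}$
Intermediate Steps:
$j{\left(W \right)} = \frac{1}{2 W}$ ($j{\left(W \right)} = \frac{1}{W + W} = \frac{1}{2 W}$)
$V{\left(C \right)} = 0$
$A{\left(r \right)} = \frac{1}{r}$ ($A{\left(r \right)} = 2 \left(\frac{1}{2 r} - 0\right) = 2 \left(\frac{1}{2 r} + 0\right) = 2 \frac{1}{2 r} = \frac{1}{r}$)
$884361 + A{\left(159 \right)} = 884361 + \frac{1}{159} = \frac{140613400}{159}$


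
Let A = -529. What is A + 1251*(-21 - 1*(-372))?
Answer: 438572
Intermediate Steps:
A + 1251*(-21 - 1*(-372)) = -529 + 1251*(-21 - 1*(-372)) = -529 + 1251*(-21 + 372) = -529 + 1251*351 = -529 + 439101 = 438572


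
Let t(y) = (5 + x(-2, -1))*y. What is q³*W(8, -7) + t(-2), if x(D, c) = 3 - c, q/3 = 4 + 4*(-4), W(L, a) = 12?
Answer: -559890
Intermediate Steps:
q = -36 (q = 3*(4 + 4*(-4)) = 3*(4 - 16) = 3*(-12) = -36)
t(y) = 9*y (t(y) = (5 + (3 - 1*(-1)))*y = (5 + (3 + 1))*y = (5 + 4)*y = 9*y)
q³*W(8, -7) + t(-2) = (-36)³*12 + 9*(-2) = -46656*12 - 18 = -559872 - 18 = -559890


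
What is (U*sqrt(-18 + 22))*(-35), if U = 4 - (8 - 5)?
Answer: -70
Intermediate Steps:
U = 1 (U = 4 - 1*3 = 4 - 3 = 1)
(U*sqrt(-18 + 22))*(-35) = (1*sqrt(-18 + 22))*(-35) = (1*sqrt(4))*(-35) = (1*2)*(-35) = 2*(-35) = -70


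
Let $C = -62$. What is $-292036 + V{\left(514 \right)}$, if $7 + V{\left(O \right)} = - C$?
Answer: $-291981$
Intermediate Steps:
$V{\left(O \right)} = 55$ ($V{\left(O \right)} = -7 - -62 = -7 + 62 = 55$)
$-292036 + V{\left(514 \right)} = -292036 + 55 = -291981$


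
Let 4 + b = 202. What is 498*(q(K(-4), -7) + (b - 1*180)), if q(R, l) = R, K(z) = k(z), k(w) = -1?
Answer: 8466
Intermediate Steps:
b = 198 (b = -4 + 202 = 198)
K(z) = -1
498*(q(K(-4), -7) + (b - 1*180)) = 498*(-1 + (198 - 1*180)) = 498*(-1 + (198 - 180)) = 498*(-1 + 18) = 498*17 = 8466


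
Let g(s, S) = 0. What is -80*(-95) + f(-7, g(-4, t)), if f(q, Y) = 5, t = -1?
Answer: 7605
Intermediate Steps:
-80*(-95) + f(-7, g(-4, t)) = -80*(-95) + 5 = 7600 + 5 = 7605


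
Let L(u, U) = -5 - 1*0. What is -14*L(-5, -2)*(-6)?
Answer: -420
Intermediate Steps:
L(u, U) = -5 (L(u, U) = -5 + 0 = -5)
-14*L(-5, -2)*(-6) = -14*(-5)*(-6) = 70*(-6) = -420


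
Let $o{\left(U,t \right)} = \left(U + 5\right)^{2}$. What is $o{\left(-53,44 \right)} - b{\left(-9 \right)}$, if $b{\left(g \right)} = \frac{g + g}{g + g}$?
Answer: $2303$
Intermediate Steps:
$b{\left(g \right)} = 1$ ($b{\left(g \right)} = \frac{2 g}{2 g} = 2 g \frac{1}{2 g} = 1$)
$o{\left(U,t \right)} = \left(5 + U\right)^{2}$
$o{\left(-53,44 \right)} - b{\left(-9 \right)} = \left(5 - 53\right)^{2} - 1 = \left(-48\right)^{2} - 1 = 2304 - 1 = 2303$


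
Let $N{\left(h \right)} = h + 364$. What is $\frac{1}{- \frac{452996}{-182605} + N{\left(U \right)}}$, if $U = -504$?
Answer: $- \frac{182605}{25111704} \approx -0.0072717$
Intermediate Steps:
$N{\left(h \right)} = 364 + h$
$\frac{1}{- \frac{452996}{-182605} + N{\left(U \right)}} = \frac{1}{- \frac{452996}{-182605} + \left(364 - 504\right)} = \frac{1}{\left(-452996\right) \left(- \frac{1}{182605}\right) - 140} = \frac{1}{\frac{452996}{182605} - 140} = \frac{1}{- \frac{25111704}{182605}} = - \frac{182605}{25111704}$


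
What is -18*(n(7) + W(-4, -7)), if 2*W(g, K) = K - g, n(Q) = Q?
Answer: -99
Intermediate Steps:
W(g, K) = K/2 - g/2 (W(g, K) = (K - g)/2 = K/2 - g/2)
-18*(n(7) + W(-4, -7)) = -18*(7 + ((½)*(-7) - ½*(-4))) = -18*(7 + (-7/2 + 2)) = -18*(7 - 3/2) = -18*11/2 = -99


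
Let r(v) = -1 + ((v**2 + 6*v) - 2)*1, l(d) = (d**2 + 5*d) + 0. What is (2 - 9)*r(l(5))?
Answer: -19579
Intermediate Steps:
l(d) = d**2 + 5*d
r(v) = -3 + v**2 + 6*v (r(v) = -1 + (-2 + v**2 + 6*v)*1 = -1 + (-2 + v**2 + 6*v) = -3 + v**2 + 6*v)
(2 - 9)*r(l(5)) = (2 - 9)*(-3 + (5*(5 + 5))**2 + 6*(5*(5 + 5))) = -7*(-3 + (5*10)**2 + 6*(5*10)) = -7*(-3 + 50**2 + 6*50) = -7*(-3 + 2500 + 300) = -7*2797 = -19579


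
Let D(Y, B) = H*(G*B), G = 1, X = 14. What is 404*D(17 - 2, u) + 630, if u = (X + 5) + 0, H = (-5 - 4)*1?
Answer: -68454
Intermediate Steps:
H = -9 (H = -9*1 = -9)
u = 19 (u = (14 + 5) + 0 = 19 + 0 = 19)
D(Y, B) = -9*B
404*D(17 - 2, u) + 630 = 404*(-9*19) + 630 = 404*(-171) + 630 = -69084 + 630 = -68454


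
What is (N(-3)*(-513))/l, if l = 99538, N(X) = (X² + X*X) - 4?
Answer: -3591/49769 ≈ -0.072153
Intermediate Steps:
N(X) = -4 + 2*X² (N(X) = (X² + X²) - 4 = 2*X² - 4 = -4 + 2*X²)
(N(-3)*(-513))/l = ((-4 + 2*(-3)²)*(-513))/99538 = ((-4 + 2*9)*(-513))*(1/99538) = ((-4 + 18)*(-513))*(1/99538) = (14*(-513))*(1/99538) = -7182*1/99538 = -3591/49769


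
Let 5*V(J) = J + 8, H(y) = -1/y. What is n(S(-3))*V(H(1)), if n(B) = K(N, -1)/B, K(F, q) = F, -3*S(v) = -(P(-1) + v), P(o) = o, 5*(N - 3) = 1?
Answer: -84/25 ≈ -3.3600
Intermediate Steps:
N = 16/5 (N = 3 + (1/5)*1 = 3 + 1/5 = 16/5 ≈ 3.2000)
S(v) = -1/3 + v/3 (S(v) = -(-1)*(-1 + v)/3 = -(1 - v)/3 = -1/3 + v/3)
V(J) = 8/5 + J/5 (V(J) = (J + 8)/5 = (8 + J)/5 = 8/5 + J/5)
n(B) = 16/(5*B)
n(S(-3))*V(H(1)) = (16/(5*(-1/3 + (1/3)*(-3))))*(8/5 + (-1/1)/5) = (16/(5*(-1/3 - 1)))*(8/5 + (-1*1)/5) = (16/(5*(-4/3)))*(8/5 + (1/5)*(-1)) = ((16/5)*(-3/4))*(8/5 - 1/5) = -12/5*7/5 = -84/25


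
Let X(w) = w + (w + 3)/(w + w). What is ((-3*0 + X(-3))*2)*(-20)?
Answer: 120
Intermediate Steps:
X(w) = w + (3 + w)/(2*w) (X(w) = w + (3 + w)/((2*w)) = w + (3 + w)*(1/(2*w)) = w + (3 + w)/(2*w))
((-3*0 + X(-3))*2)*(-20) = ((-3*0 + (½ - 3 + (3/2)/(-3)))*2)*(-20) = ((0 + (½ - 3 + (3/2)*(-⅓)))*2)*(-20) = ((0 + (½ - 3 - ½))*2)*(-20) = ((0 - 3)*2)*(-20) = -3*2*(-20) = -6*(-20) = 120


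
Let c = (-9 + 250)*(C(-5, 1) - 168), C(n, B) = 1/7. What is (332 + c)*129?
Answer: -36229779/7 ≈ -5.1757e+6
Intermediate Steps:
C(n, B) = ⅐
c = -283175/7 (c = (-9 + 250)*(⅐ - 168) = 241*(-1175/7) = -283175/7 ≈ -40454.)
(332 + c)*129 = (332 - 283175/7)*129 = -280851/7*129 = -36229779/7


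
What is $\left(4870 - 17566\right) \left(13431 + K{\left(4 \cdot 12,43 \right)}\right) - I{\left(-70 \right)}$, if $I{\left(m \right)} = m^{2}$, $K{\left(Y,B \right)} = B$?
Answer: $-171070804$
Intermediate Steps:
$\left(4870 - 17566\right) \left(13431 + K{\left(4 \cdot 12,43 \right)}\right) - I{\left(-70 \right)} = \left(4870 - 17566\right) \left(13431 + 43\right) - \left(-70\right)^{2} = \left(-12696\right) 13474 - 4900 = -171065904 - 4900 = -171070804$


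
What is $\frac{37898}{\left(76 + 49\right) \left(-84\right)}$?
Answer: $- \frac{2707}{750} \approx -3.6093$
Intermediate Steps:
$\frac{37898}{\left(76 + 49\right) \left(-84\right)} = \frac{37898}{125 \left(-84\right)} = \frac{37898}{-10500} = 37898 \left(- \frac{1}{10500}\right) = - \frac{2707}{750}$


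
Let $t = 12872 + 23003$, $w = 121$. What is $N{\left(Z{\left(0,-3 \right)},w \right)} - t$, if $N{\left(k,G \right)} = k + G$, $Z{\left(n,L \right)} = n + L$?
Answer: $-35757$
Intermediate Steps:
$Z{\left(n,L \right)} = L + n$
$N{\left(k,G \right)} = G + k$
$t = 35875$
$N{\left(Z{\left(0,-3 \right)},w \right)} - t = \left(121 + \left(-3 + 0\right)\right) - 35875 = \left(121 - 3\right) - 35875 = 118 - 35875 = -35757$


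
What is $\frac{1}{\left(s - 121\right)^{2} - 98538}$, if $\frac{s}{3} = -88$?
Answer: $\frac{1}{49687} \approx 2.0126 \cdot 10^{-5}$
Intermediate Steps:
$s = -264$ ($s = 3 \left(-88\right) = -264$)
$\frac{1}{\left(s - 121\right)^{2} - 98538} = \frac{1}{\left(-264 - 121\right)^{2} - 98538} = \frac{1}{\left(-385\right)^{2} - 98538} = \frac{1}{148225 - 98538} = \frac{1}{49687}$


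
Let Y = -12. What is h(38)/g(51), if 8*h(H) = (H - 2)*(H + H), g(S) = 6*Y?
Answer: -19/4 ≈ -4.7500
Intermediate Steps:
g(S) = -72 (g(S) = 6*(-12) = -72)
h(H) = H*(-2 + H)/4 (h(H) = ((H - 2)*(H + H))/8 = ((-2 + H)*(2*H))/8 = (2*H*(-2 + H))/8 = H*(-2 + H)/4)
h(38)/g(51) = ((1/4)*38*(-2 + 38))/(-72) = ((1/4)*38*36)*(-1/72) = 342*(-1/72) = -19/4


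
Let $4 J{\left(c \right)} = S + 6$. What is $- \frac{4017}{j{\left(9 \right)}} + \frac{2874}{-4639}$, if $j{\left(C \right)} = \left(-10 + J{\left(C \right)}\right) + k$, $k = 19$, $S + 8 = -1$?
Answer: $- \frac{24878098}{51029} \approx -487.53$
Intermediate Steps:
$S = -9$ ($S = -8 - 1 = -9$)
$J{\left(c \right)} = - \frac{3}{4}$ ($J{\left(c \right)} = \frac{-9 + 6}{4} = \frac{1}{4} \left(-3\right) = - \frac{3}{4}$)
$j{\left(C \right)} = \frac{33}{4}$ ($j{\left(C \right)} = \left(-10 - \frac{3}{4}\right) + 19 = - \frac{43}{4} + 19 = \frac{33}{4}$)
$- \frac{4017}{j{\left(9 \right)}} + \frac{2874}{-4639} = - \frac{4017}{\frac{33}{4}} + \frac{2874}{-4639} = \left(-4017\right) \frac{4}{33} + 2874 \left(- \frac{1}{4639}\right) = - \frac{5356}{11} - \frac{2874}{4639} = - \frac{24878098}{51029}$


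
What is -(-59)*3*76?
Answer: 13452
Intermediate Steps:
-(-59)*3*76 = -(-59)*228 = -59*(-228) = 13452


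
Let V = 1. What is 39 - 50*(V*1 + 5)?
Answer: -261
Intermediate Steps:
39 - 50*(V*1 + 5) = 39 - 50*(1*1 + 5) = 39 - 50*(1 + 5) = 39 - 50*6 = 39 - 300 = -261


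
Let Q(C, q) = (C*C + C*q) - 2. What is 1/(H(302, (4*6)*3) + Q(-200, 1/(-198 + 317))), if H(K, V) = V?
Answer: 119/4768130 ≈ 2.4957e-5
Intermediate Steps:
Q(C, q) = -2 + C**2 + C*q (Q(C, q) = (C**2 + C*q) - 2 = -2 + C**2 + C*q)
1/(H(302, (4*6)*3) + Q(-200, 1/(-198 + 317))) = 1/((4*6)*3 + (-2 + (-200)**2 - 200/(-198 + 317))) = 1/(24*3 + (-2 + 40000 - 200/119)) = 1/(72 + (-2 + 40000 - 200*1/119)) = 1/(72 + (-2 + 40000 - 200/119)) = 1/(72 + 4759562/119) = 1/(4768130/119) = 119/4768130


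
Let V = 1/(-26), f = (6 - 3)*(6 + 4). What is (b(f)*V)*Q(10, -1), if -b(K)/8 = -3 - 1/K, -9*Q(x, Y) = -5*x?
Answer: -140/27 ≈ -5.1852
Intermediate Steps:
Q(x, Y) = 5*x/9 (Q(x, Y) = -(-5)*x/9 = 5*x/9)
f = 30 (f = 3*10 = 30)
V = -1/26 ≈ -0.038462
b(K) = 24 + 8/K (b(K) = -8*(-3 - 1/K) = 24 + 8/K)
(b(f)*V)*Q(10, -1) = ((24 + 8/30)*(-1/26))*((5/9)*10) = ((24 + 8*(1/30))*(-1/26))*(50/9) = ((24 + 4/15)*(-1/26))*(50/9) = ((364/15)*(-1/26))*(50/9) = -14/15*50/9 = -140/27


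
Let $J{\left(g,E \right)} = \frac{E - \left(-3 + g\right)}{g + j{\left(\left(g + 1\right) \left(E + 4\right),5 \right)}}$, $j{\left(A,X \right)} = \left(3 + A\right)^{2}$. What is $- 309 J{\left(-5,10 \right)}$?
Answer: $- \frac{2781}{1402} \approx -1.9836$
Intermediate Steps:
$J{\left(g,E \right)} = \frac{3 + E - g}{g + \left(3 + \left(1 + g\right) \left(4 + E\right)\right)^{2}}$ ($J{\left(g,E \right)} = \frac{E - \left(-3 + g\right)}{g + \left(3 + \left(g + 1\right) \left(E + 4\right)\right)^{2}} = \frac{3 + E - g}{g + \left(3 + \left(1 + g\right) \left(4 + E\right)\right)^{2}}$)
$- 309 J{\left(-5,10 \right)} = - 309 \frac{3 + 10 - -5}{-5 + \left(7 + 10 + 4 \left(-5\right) + 10 \left(-5\right)\right)^{2}} = - 309 \frac{3 + 10 + 5}{-5 + \left(7 + 10 - 20 - 50\right)^{2}} = - 309 \frac{1}{-5 + \left(-53\right)^{2}} \cdot 18 = - 309 \frac{1}{-5 + 2809} \cdot 18 = - 309 \cdot \frac{1}{2804} \cdot 18 = \left(-309\right) \frac{9}{1402} = - \frac{2781}{1402}$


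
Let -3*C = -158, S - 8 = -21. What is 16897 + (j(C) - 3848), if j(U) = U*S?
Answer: 37093/3 ≈ 12364.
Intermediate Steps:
S = -13 (S = 8 - 21 = -13)
C = 158/3 (C = -⅓*(-158) = 158/3 ≈ 52.667)
j(U) = -13*U (j(U) = U*(-13) = -13*U)
16897 + (j(C) - 3848) = 16897 + (-13*158/3 - 3848) = 16897 + (-2054/3 - 3848) = 16897 - 13598/3 = 37093/3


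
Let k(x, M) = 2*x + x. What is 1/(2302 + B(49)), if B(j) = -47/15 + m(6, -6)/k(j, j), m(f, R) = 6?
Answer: 735/1689697 ≈ 0.00043499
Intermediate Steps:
k(x, M) = 3*x
B(j) = -47/15 + 2/j (B(j) = -47/15 + 6/((3*j)) = -47*1/15 + 6*(1/(3*j)) = -47/15 + 2/j)
1/(2302 + B(49)) = 1/(2302 + (-47/15 + 2/49)) = 1/(2302 - 2273/735) = 1/(1689697/735) = 735/1689697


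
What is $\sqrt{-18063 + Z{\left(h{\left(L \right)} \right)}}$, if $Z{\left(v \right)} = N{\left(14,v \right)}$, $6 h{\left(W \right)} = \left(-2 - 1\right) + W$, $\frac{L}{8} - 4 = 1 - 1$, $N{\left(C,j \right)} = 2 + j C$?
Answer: $\frac{2 i \sqrt{40485}}{3} \approx 134.14 i$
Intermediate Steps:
$N{\left(C,j \right)} = 2 + C j$
$L = 32$ ($L = 32 + 8 \left(1 - 1\right) = 32 + 8 \cdot 0 = 32 + 0 = 32$)
$h{\left(W \right)} = - \frac{1}{2} + \frac{W}{6}$ ($h{\left(W \right)} = \frac{\left(-2 - 1\right) + W}{6} = \frac{-3 + W}{6} = - \frac{1}{2} + \frac{W}{6}$)
$Z{\left(v \right)} = 2 + 14 v$
$\sqrt{-18063 + Z{\left(h{\left(L \right)} \right)}} = \sqrt{-18063 + \left(2 + 14 \left(- \frac{1}{2} + \frac{1}{6} \cdot 32\right)\right)} = \sqrt{-18063 + \left(2 + 14 \left(- \frac{1}{2} + \frac{16}{3}\right)\right)} = \sqrt{-18063 + \left(2 + 14 \cdot \frac{29}{6}\right)} = \sqrt{-18063 + \left(2 + \frac{203}{3}\right)} = \sqrt{-18063 + \frac{209}{3}} = \sqrt{- \frac{53980}{3}} = \frac{2 i \sqrt{40485}}{3}$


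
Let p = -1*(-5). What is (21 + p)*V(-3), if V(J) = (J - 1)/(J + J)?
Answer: 52/3 ≈ 17.333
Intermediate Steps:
p = 5
V(J) = (-1 + J)/(2*J) (V(J) = (-1 + J)/((2*J)) = (-1 + J)*(1/(2*J)) = (-1 + J)/(2*J))
(21 + p)*V(-3) = (21 + 5)*((½)*(-1 - 3)/(-3)) = 26*((½)*(-⅓)*(-4)) = 26*(⅔) = 52/3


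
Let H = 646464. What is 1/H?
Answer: 1/646464 ≈ 1.5469e-6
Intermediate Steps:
1/H = 1/646464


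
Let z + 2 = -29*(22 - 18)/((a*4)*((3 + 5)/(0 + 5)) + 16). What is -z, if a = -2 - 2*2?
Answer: -89/28 ≈ -3.1786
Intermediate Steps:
a = -6 (a = -2 - 4 = -6)
z = 89/28 (z = -2 - 29*(22 - 18)/((-6*4)*((3 + 5)/(0 + 5)) + 16) = -2 - 116/(-192/5 + 16) = -2 - 116/(-112/5) = -2 - 116*(-5)/112 = -2 - 29*(-5/28) = -2 + 145/28 = 89/28 ≈ 3.1786)
-z = -1*89/28 = -89/28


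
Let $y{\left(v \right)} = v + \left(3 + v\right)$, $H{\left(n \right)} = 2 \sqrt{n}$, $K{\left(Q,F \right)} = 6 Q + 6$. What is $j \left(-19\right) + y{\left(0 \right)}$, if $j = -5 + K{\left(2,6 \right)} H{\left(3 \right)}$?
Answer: $98 - 684 \sqrt{3} \approx -1086.7$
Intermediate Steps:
$K{\left(Q,F \right)} = 6 + 6 Q$
$j = -5 + 36 \sqrt{3}$ ($j = -5 + \left(6 + 6 \cdot 2\right) 2 \sqrt{3} = -5 + \left(6 + 12\right) 2 \sqrt{3} = -5 + 18 \cdot 2 \sqrt{3} = -5 + 36 \sqrt{3} \approx 57.354$)
$y{\left(v \right)} = 3 + 2 v$
$j \left(-19\right) + y{\left(0 \right)} = \left(-5 + 36 \sqrt{3}\right) \left(-19\right) + \left(3 + 2 \cdot 0\right) = \left(95 - 684 \sqrt{3}\right) + \left(3 + 0\right) = \left(95 - 684 \sqrt{3}\right) + 3 = 98 - 684 \sqrt{3}$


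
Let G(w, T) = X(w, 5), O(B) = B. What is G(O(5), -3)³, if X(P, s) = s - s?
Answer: 0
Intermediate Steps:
X(P, s) = 0
G(w, T) = 0
G(O(5), -3)³ = 0³ = 0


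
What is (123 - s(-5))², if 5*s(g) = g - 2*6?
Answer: 399424/25 ≈ 15977.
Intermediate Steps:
s(g) = -12/5 + g/5 (s(g) = (g - 2*6)/5 = (g - 12)/5 = (-12 + g)/5 = -12/5 + g/5)
(123 - s(-5))² = (123 - (-12/5 + (⅕)*(-5)))² = (123 - (-12/5 - 1))² = (123 - 1*(-17/5))² = (123 + 17/5)² = (632/5)² = 399424/25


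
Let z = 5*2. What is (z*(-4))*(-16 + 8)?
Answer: 320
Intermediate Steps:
z = 10
(z*(-4))*(-16 + 8) = (10*(-4))*(-16 + 8) = -40*(-8) = 320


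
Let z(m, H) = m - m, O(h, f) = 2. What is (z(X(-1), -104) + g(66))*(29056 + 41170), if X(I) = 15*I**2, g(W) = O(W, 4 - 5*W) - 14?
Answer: -842712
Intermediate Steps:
g(W) = -12 (g(W) = 2 - 14 = -12)
z(m, H) = 0
(z(X(-1), -104) + g(66))*(29056 + 41170) = (0 - 12)*(29056 + 41170) = -12*70226 = -842712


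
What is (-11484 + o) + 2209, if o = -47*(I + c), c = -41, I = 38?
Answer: -9134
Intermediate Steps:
o = 141 (o = -47*(38 - 41) = -47*(-3) = 141)
(-11484 + o) + 2209 = (-11484 + 141) + 2209 = -11343 + 2209 = -9134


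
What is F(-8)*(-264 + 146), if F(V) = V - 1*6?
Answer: 1652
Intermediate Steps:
F(V) = -6 + V (F(V) = V - 6 = -6 + V)
F(-8)*(-264 + 146) = (-6 - 8)*(-264 + 146) = -14*(-118) = 1652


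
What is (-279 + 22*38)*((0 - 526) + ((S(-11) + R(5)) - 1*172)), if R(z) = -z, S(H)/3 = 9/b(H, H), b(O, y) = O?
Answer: -4322320/11 ≈ -3.9294e+5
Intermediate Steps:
S(H) = 27/H (S(H) = 3*(9/H) = 27/H)
(-279 + 22*38)*((0 - 526) + ((S(-11) + R(5)) - 1*172)) = (-279 + 22*38)*((0 - 526) + ((27/(-11) - 1*5) - 1*172)) = (-279 + 836)*(-526 + ((27*(-1/11) - 5) - 172)) = 557*(-526 + ((-27/11 - 5) - 172)) = 557*(-526 + (-82/11 - 172)) = 557*(-526 - 1974/11) = 557*(-7760/11) = -4322320/11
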